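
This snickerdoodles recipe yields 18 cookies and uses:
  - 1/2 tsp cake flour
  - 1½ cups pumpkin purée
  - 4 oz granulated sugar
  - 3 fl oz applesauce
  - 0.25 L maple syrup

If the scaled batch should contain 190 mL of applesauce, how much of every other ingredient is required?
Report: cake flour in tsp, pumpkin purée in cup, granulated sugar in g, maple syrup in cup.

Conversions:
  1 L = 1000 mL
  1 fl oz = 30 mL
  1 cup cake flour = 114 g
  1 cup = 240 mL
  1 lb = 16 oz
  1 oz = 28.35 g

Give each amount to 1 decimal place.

The original recipe has 90 mL of applesauce, so the scaling factor is 190 ÷ 90 = 19/9.
cake flour: 0.5 tsp × 19/9 ≈ 1.1 tsp
pumpkin purée: 1.5 cup × 19/9 ≈ 3.2 cup
granulated sugar: 4 oz × 19/9 × 28.35 g/oz = 239.4 g
maple syrup: 0.25 L × 19/9 × 1000 mL/L ÷ 240 mL/cup ≈ 2.2 cup

cake flour: 1.1 tsp; pumpkin purée: 3.2 cup; granulated sugar: 239.4 g; maple syrup: 2.2 cup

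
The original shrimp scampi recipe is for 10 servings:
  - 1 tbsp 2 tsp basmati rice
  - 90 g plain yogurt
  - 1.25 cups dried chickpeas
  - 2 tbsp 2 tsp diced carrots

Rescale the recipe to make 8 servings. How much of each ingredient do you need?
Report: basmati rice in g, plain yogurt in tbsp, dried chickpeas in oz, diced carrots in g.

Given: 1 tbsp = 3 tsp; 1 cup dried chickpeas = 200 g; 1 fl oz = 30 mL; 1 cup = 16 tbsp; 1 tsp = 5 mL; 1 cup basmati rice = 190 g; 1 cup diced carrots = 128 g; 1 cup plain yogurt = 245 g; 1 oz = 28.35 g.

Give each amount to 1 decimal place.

basmati rice: 15.8 g; plain yogurt: 4.7 tbsp; dried chickpeas: 7.1 oz; diced carrots: 17.1 g

Scaling factor: 8/10 = 4/5 = 0.8.
basmati rice: (1 tbsp + 2 tsp = 5/3 tbsp) × 4/5 ÷ 16 tbsp/cup × 190 g/cup ≈ 15.8 g
plain yogurt: 90 g × 4/5 ÷ 245 g/cup × 16 tbsp/cup ≈ 4.7 tbsp
dried chickpeas: 1.25 cup × 4/5 × 200 g/cup ÷ 28.35 g/oz ≈ 7.1 oz
diced carrots: (2 tbsp + 2 tsp = 8/3 tbsp) × 4/5 ÷ 16 tbsp/cup × 128 g/cup ≈ 17.1 g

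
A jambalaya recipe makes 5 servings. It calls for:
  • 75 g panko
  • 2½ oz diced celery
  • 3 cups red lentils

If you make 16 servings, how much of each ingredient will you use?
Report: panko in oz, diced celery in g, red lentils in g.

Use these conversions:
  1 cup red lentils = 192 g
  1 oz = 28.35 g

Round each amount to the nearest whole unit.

panko: 8 oz; diced celery: 227 g; red lentils: 1843 g

Scaling factor: 16/5 = 3.2.
panko: 75 g × 16/5 ÷ 28.35 g/oz ≈ 8 oz
diced celery: 2.5 oz × 16/5 × 28.35 g/oz ≈ 227 g
red lentils: 3 cup × 16/5 × 192 g/cup ≈ 1843 g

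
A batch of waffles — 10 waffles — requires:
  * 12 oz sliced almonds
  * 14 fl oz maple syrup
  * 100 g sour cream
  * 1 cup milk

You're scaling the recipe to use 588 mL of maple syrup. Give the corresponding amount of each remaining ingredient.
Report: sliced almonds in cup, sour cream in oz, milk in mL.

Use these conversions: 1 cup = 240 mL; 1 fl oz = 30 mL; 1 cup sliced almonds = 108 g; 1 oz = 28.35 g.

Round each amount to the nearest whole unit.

The original recipe has 420 mL of maple syrup, so the scaling factor is 588 ÷ 420 = 7/5 = 1.4.
sliced almonds: 12 oz × 7/5 × 28.35 g/oz ÷ 108 g/cup ≈ 4 cup
sour cream: 100 g × 7/5 ÷ 28.35 g/oz ≈ 5 oz
milk: 1 cup × 7/5 × 240 mL/cup = 336 mL

sliced almonds: 4 cup; sour cream: 5 oz; milk: 336 mL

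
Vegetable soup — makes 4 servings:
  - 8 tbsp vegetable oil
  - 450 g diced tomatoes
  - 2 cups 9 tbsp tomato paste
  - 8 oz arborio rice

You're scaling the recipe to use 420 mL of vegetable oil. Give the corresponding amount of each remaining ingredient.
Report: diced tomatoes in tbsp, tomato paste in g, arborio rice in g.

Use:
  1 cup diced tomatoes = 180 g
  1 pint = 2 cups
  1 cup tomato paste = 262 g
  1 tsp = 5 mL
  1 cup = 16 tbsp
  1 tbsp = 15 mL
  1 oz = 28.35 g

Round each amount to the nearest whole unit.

The original recipe has 120 mL of vegetable oil, so the scaling factor is 420 ÷ 120 = 7/2 = 3.5.
diced tomatoes: 450 g × 7/2 ÷ 180 g/cup × 16 tbsp/cup = 140 tbsp
tomato paste: (2 cup + 9 tbsp = 2.5625 cup) × 7/2 × 262 g/cup ≈ 2350 g
arborio rice: 8 oz × 7/2 × 28.35 g/oz ≈ 794 g

diced tomatoes: 140 tbsp; tomato paste: 2350 g; arborio rice: 794 g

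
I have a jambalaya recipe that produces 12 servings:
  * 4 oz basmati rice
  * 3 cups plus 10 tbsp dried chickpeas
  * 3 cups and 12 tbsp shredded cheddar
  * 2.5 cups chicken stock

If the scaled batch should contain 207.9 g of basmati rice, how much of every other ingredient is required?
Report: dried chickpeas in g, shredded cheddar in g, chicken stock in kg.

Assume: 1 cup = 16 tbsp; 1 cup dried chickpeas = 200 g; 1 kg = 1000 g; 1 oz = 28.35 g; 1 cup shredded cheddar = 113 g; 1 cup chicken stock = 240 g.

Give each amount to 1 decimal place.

The original recipe has 113.4 g of basmati rice, so the scaling factor is 207.9 ÷ 113.4 = 11/6.
dried chickpeas: (3 cup + 10 tbsp = 3.625 cup) × 11/6 × 200 g/cup ≈ 1329.2 g
shredded cheddar: (3 cup + 12 tbsp = 3.75 cup) × 11/6 × 113 g/cup ≈ 776.9 g
chicken stock: 2.5 cup × 11/6 × 240 g/cup ÷ 1000 g/kg = 1.1 kg

dried chickpeas: 1329.2 g; shredded cheddar: 776.9 g; chicken stock: 1.1 kg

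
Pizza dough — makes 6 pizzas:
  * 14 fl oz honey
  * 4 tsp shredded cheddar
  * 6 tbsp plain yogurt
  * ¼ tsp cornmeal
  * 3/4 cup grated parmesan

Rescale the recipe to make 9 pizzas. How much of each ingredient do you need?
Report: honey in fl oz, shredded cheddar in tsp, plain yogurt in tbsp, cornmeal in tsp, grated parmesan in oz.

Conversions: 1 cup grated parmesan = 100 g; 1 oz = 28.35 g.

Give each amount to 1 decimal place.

Scaling factor: 9/6 = 3/2 = 1.5.
honey: 14 fl oz × 3/2 = 21.0 fl oz
shredded cheddar: 4 tsp × 3/2 = 6.0 tsp
plain yogurt: 6 tbsp × 3/2 = 9.0 tbsp
cornmeal: 0.25 tsp × 3/2 ≈ 0.4 tsp
grated parmesan: 0.75 cup × 3/2 × 100 g/cup ÷ 28.35 g/oz ≈ 4.0 oz

honey: 21.0 fl oz; shredded cheddar: 6.0 tsp; plain yogurt: 9.0 tbsp; cornmeal: 0.4 tsp; grated parmesan: 4.0 oz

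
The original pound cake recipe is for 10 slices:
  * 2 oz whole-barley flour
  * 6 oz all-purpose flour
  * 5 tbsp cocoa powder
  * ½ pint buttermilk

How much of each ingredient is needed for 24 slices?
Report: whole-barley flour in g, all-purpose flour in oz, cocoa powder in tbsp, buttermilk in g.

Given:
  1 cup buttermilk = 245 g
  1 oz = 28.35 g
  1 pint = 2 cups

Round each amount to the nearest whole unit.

whole-barley flour: 136 g; all-purpose flour: 14 oz; cocoa powder: 12 tbsp; buttermilk: 588 g

Scaling factor: 24/10 = 12/5 = 2.4.
whole-barley flour: 2 oz × 12/5 × 28.35 g/oz ≈ 136 g
all-purpose flour: 6 oz × 12/5 ≈ 14 oz
cocoa powder: 5 tbsp × 12/5 = 12 tbsp
buttermilk: 0.5 pint × 12/5 × 2 cup/pint × 245 g/cup = 588 g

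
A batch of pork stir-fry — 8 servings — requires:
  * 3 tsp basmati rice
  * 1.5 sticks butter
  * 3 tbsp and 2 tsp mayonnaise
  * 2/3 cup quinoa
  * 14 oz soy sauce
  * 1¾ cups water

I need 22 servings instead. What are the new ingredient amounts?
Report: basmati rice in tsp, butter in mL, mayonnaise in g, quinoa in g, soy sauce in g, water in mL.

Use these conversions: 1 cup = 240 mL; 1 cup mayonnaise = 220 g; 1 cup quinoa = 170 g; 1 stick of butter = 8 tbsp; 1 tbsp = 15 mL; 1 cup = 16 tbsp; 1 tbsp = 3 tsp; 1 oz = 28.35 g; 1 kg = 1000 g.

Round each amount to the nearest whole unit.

Scaling factor: 22/8 = 11/4 = 2.75.
basmati rice: 3 tsp × 11/4 ≈ 8 tsp
butter: 1.5 stick × 11/4 × 8 tbsp/stick × 15 mL/tbsp = 495 mL
mayonnaise: (3 tbsp + 2 tsp = 11/3 tbsp) × 11/4 ÷ 16 tbsp/cup × 220 g/cup ≈ 139 g
quinoa: 2/3 cup × 11/4 × 170 g/cup ≈ 312 g
soy sauce: 14 oz × 11/4 × 28.35 g/oz ≈ 1091 g
water: 1.75 cup × 11/4 × 240 mL/cup = 1155 mL

basmati rice: 8 tsp; butter: 495 mL; mayonnaise: 139 g; quinoa: 312 g; soy sauce: 1091 g; water: 1155 mL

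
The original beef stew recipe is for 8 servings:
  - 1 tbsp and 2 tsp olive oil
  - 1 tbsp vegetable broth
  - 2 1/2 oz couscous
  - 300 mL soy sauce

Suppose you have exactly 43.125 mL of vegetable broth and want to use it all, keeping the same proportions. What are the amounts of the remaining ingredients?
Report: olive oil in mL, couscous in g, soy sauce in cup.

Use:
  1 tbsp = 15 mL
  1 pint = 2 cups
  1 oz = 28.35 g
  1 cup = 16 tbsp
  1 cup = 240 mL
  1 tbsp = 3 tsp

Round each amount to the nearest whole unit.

The original recipe has 15 mL of vegetable broth, so the scaling factor is 43.125 ÷ 15 = 23/8 = 2.875.
olive oil: (1 tbsp + 2 tsp = 5/3 tbsp) × 23/8 × 15 mL/tbsp ≈ 72 mL
couscous: 2.5 oz × 23/8 × 28.35 g/oz ≈ 204 g
soy sauce: 300 mL × 23/8 ÷ 240 mL/cup ≈ 4 cup

olive oil: 72 mL; couscous: 204 g; soy sauce: 4 cup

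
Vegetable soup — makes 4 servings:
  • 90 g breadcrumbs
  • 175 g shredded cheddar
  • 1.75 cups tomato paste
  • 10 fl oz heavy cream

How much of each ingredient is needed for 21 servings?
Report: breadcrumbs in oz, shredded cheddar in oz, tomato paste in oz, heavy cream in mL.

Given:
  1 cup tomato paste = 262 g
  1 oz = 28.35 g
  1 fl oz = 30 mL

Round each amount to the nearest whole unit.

Scaling factor: 21/4 = 5.25.
breadcrumbs: 90 g × 21/4 ÷ 28.35 g/oz ≈ 17 oz
shredded cheddar: 175 g × 21/4 ÷ 28.35 g/oz ≈ 32 oz
tomato paste: 1.75 cup × 21/4 × 262 g/cup ÷ 28.35 g/oz ≈ 85 oz
heavy cream: 10 fl oz × 21/4 × 30 mL/fl oz = 1575 mL

breadcrumbs: 17 oz; shredded cheddar: 32 oz; tomato paste: 85 oz; heavy cream: 1575 mL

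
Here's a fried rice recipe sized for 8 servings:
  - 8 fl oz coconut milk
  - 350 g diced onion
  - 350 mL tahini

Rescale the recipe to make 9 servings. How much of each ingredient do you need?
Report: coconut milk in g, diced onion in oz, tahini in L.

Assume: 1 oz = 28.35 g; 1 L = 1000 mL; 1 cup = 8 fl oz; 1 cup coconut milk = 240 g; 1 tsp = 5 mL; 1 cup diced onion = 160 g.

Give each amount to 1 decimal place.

Scaling factor: 9/8 = 1.125.
coconut milk: 8 fl oz × 9/8 ÷ 8 fl oz/cup × 240 g/cup = 270.0 g
diced onion: 350 g × 9/8 ÷ 28.35 g/oz ≈ 13.9 oz
tahini: 350 mL × 9/8 ÷ 1000 mL/L ≈ 0.4 L

coconut milk: 270.0 g; diced onion: 13.9 oz; tahini: 0.4 L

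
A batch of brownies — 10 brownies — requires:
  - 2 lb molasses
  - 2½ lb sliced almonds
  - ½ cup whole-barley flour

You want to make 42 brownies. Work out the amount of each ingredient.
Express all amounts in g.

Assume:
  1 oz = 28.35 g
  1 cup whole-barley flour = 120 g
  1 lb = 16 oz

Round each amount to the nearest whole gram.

molasses: 3810 g; sliced almonds: 4763 g; whole-barley flour: 252 g

Scaling factor: 42/10 = 21/5 = 4.2.
molasses: 2 lb × 21/5 × 16 oz/lb × 28.35 g/oz ≈ 3810 g
sliced almonds: 2.5 lb × 21/5 × 16 oz/lb × 28.35 g/oz ≈ 4763 g
whole-barley flour: 0.5 cup × 21/5 × 120 g/cup = 252 g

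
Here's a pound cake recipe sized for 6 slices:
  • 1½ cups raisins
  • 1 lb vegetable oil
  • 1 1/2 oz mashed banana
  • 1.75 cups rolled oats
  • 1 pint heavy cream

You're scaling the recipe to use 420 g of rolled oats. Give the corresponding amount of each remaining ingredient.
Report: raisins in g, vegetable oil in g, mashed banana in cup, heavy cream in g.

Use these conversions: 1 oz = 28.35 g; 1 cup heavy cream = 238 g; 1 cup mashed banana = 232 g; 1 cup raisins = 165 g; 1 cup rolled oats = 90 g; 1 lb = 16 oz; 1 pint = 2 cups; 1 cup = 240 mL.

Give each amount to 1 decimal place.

The original recipe has 157.5 g of rolled oats, so the scaling factor is 420 ÷ 157.5 = 8/3.
raisins: 1.5 cup × 8/3 × 165 g/cup = 660.0 g
vegetable oil: 1 lb × 8/3 × 16 oz/lb × 28.35 g/oz = 1209.6 g
mashed banana: 1.5 oz × 8/3 × 28.35 g/oz ÷ 232 g/cup ≈ 0.5 cup
heavy cream: 1 pint × 8/3 × 2 cup/pint × 238 g/cup ≈ 1269.3 g

raisins: 660.0 g; vegetable oil: 1209.6 g; mashed banana: 0.5 cup; heavy cream: 1269.3 g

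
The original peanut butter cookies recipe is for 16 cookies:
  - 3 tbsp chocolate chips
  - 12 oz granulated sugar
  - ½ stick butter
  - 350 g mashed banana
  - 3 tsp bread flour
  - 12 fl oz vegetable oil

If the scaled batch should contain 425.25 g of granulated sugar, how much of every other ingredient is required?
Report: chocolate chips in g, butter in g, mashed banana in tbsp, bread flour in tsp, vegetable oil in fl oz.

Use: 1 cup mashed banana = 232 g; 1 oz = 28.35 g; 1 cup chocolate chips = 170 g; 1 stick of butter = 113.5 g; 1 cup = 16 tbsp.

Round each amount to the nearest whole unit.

chocolate chips: 40 g; butter: 71 g; mashed banana: 30 tbsp; bread flour: 4 tsp; vegetable oil: 15 fl oz

The original recipe has 340.2 g of granulated sugar, so the scaling factor is 425.25 ÷ 340.2 = 5/4 = 1.25.
chocolate chips: 3 tbsp × 5/4 ÷ 16 tbsp/cup × 170 g/cup ≈ 40 g
butter: 0.5 stick × 5/4 × 113.5 g/stick ≈ 71 g
mashed banana: 350 g × 5/4 ÷ 232 g/cup × 16 tbsp/cup ≈ 30 tbsp
bread flour: 3 tsp × 5/4 ≈ 4 tsp
vegetable oil: 12 fl oz × 5/4 = 15 fl oz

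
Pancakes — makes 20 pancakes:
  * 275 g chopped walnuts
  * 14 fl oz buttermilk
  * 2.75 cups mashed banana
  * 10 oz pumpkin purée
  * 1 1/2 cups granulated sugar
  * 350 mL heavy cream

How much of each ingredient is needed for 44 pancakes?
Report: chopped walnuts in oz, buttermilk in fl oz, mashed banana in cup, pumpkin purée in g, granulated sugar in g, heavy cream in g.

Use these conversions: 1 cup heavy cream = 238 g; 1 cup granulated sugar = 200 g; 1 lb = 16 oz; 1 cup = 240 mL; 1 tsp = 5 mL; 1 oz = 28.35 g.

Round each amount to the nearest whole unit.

chopped walnuts: 21 oz; buttermilk: 31 fl oz; mashed banana: 6 cup; pumpkin purée: 624 g; granulated sugar: 660 g; heavy cream: 764 g

Scaling factor: 44/20 = 11/5 = 2.2.
chopped walnuts: 275 g × 11/5 ÷ 28.35 g/oz ≈ 21 oz
buttermilk: 14 fl oz × 11/5 ≈ 31 fl oz
mashed banana: 2.75 cup × 11/5 ≈ 6 cup
pumpkin purée: 10 oz × 11/5 × 28.35 g/oz ≈ 624 g
granulated sugar: 1.5 cup × 11/5 × 200 g/cup = 660 g
heavy cream: 350 mL × 11/5 ÷ 240 mL/cup × 238 g/cup ≈ 764 g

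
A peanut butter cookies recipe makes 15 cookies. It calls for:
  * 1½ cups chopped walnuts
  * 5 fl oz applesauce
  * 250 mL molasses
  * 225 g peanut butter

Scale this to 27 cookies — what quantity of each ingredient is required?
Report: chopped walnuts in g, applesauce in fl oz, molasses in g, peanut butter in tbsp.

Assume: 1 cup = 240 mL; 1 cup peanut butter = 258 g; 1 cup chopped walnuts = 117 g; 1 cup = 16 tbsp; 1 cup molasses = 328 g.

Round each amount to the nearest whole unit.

chopped walnuts: 316 g; applesauce: 9 fl oz; molasses: 615 g; peanut butter: 25 tbsp

Scaling factor: 27/15 = 9/5 = 1.8.
chopped walnuts: 1.5 cup × 9/5 × 117 g/cup ≈ 316 g
applesauce: 5 fl oz × 9/5 = 9 fl oz
molasses: 250 mL × 9/5 ÷ 240 mL/cup × 328 g/cup = 615 g
peanut butter: 225 g × 9/5 ÷ 258 g/cup × 16 tbsp/cup ≈ 25 tbsp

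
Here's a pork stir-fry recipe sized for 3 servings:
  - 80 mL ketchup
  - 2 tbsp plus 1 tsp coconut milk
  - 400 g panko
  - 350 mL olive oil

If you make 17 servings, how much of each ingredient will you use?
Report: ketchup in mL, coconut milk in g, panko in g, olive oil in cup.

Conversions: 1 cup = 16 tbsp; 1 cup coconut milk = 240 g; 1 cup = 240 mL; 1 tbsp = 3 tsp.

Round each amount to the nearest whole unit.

ketchup: 453 mL; coconut milk: 198 g; panko: 2267 g; olive oil: 8 cup

Scaling factor: 17/3.
ketchup: 80 mL × 17/3 ≈ 453 mL
coconut milk: (2 tbsp + 1 tsp = 7/3 tbsp) × 17/3 ÷ 16 tbsp/cup × 240 g/cup ≈ 198 g
panko: 400 g × 17/3 ≈ 2267 g
olive oil: 350 mL × 17/3 ÷ 240 mL/cup ≈ 8 cup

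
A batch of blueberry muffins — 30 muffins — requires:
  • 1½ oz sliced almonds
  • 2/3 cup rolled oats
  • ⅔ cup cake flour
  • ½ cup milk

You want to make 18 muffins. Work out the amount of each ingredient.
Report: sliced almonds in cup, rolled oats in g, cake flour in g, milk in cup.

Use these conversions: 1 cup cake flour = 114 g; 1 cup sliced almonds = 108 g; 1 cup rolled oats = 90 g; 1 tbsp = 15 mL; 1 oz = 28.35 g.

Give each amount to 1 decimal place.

sliced almonds: 0.2 cup; rolled oats: 36.0 g; cake flour: 45.6 g; milk: 0.3 cup

Scaling factor: 18/30 = 3/5 = 0.6.
sliced almonds: 1.5 oz × 3/5 × 28.35 g/oz ÷ 108 g/cup ≈ 0.2 cup
rolled oats: 2/3 cup × 3/5 × 90 g/cup = 36.0 g
cake flour: 2/3 cup × 3/5 × 114 g/cup = 45.6 g
milk: 0.5 cup × 3/5 = 0.3 cup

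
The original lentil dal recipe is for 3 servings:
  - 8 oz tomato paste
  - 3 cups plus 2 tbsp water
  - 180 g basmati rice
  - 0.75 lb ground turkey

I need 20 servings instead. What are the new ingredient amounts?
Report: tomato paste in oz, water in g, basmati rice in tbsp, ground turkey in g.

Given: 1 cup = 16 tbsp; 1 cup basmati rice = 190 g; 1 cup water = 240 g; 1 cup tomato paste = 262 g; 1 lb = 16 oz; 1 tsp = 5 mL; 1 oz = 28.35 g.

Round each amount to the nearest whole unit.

Scaling factor: 20/3.
tomato paste: 8 oz × 20/3 ≈ 53 oz
water: (3 cup + 2 tbsp = 3.125 cup) × 20/3 × 240 g/cup = 5000 g
basmati rice: 180 g × 20/3 ÷ 190 g/cup × 16 tbsp/cup ≈ 101 tbsp
ground turkey: 0.75 lb × 20/3 × 16 oz/lb × 28.35 g/oz = 2268 g

tomato paste: 53 oz; water: 5000 g; basmati rice: 101 tbsp; ground turkey: 2268 g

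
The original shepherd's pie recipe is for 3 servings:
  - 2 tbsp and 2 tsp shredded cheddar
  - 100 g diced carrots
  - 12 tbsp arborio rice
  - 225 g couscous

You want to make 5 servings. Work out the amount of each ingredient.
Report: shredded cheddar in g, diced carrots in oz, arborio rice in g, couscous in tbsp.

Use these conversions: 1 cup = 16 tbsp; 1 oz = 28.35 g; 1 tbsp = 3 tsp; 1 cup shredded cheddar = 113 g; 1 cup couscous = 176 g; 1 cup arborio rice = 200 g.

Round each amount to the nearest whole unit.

Scaling factor: 5/3.
shredded cheddar: (2 tbsp + 2 tsp = 8/3 tbsp) × 5/3 ÷ 16 tbsp/cup × 113 g/cup ≈ 31 g
diced carrots: 100 g × 5/3 ÷ 28.35 g/oz ≈ 6 oz
arborio rice: 12 tbsp × 5/3 ÷ 16 tbsp/cup × 200 g/cup = 250 g
couscous: 225 g × 5/3 ÷ 176 g/cup × 16 tbsp/cup ≈ 34 tbsp

shredded cheddar: 31 g; diced carrots: 6 oz; arborio rice: 250 g; couscous: 34 tbsp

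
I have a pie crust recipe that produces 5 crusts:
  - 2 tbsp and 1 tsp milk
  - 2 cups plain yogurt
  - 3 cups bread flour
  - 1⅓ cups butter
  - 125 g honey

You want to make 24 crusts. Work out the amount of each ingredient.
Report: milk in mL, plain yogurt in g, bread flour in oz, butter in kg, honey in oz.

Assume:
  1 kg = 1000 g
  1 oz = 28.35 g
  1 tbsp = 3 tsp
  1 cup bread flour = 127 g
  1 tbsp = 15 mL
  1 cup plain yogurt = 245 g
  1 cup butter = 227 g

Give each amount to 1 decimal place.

milk: 168.0 mL; plain yogurt: 2352.0 g; bread flour: 64.5 oz; butter: 1.5 kg; honey: 21.2 oz

Scaling factor: 24/5 = 4.8.
milk: (2 tbsp + 1 tsp = 7/3 tbsp) × 24/5 × 15 mL/tbsp = 168.0 mL
plain yogurt: 2 cup × 24/5 × 245 g/cup = 2352.0 g
bread flour: 3 cup × 24/5 × 127 g/cup ÷ 28.35 g/oz ≈ 64.5 oz
butter: 4/3 cup × 24/5 × 227 g/cup ÷ 1000 g/kg ≈ 1.5 kg
honey: 125 g × 24/5 ÷ 28.35 g/oz ≈ 21.2 oz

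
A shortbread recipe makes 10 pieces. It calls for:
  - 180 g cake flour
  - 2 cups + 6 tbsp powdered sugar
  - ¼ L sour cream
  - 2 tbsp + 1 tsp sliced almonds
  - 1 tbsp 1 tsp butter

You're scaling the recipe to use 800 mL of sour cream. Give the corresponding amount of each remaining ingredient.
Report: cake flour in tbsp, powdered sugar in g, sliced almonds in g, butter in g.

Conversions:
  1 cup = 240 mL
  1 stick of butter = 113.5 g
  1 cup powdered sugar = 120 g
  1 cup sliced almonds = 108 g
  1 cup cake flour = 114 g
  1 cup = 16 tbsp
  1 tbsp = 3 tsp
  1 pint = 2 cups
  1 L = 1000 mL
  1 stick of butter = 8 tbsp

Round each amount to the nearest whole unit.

The original recipe has 250 mL of sour cream, so the scaling factor is 800 ÷ 250 = 16/5 = 3.2.
cake flour: 180 g × 16/5 ÷ 114 g/cup × 16 tbsp/cup ≈ 81 tbsp
powdered sugar: (2 cup + 6 tbsp = 2.375 cup) × 16/5 × 120 g/cup = 912 g
sliced almonds: (2 tbsp + 1 tsp = 7/3 tbsp) × 16/5 ÷ 16 tbsp/cup × 108 g/cup ≈ 50 g
butter: (1 tbsp + 1 tsp = 4/3 tbsp) × 16/5 ÷ 8 tbsp/stick × 113.5 g/stick ≈ 61 g

cake flour: 81 tbsp; powdered sugar: 912 g; sliced almonds: 50 g; butter: 61 g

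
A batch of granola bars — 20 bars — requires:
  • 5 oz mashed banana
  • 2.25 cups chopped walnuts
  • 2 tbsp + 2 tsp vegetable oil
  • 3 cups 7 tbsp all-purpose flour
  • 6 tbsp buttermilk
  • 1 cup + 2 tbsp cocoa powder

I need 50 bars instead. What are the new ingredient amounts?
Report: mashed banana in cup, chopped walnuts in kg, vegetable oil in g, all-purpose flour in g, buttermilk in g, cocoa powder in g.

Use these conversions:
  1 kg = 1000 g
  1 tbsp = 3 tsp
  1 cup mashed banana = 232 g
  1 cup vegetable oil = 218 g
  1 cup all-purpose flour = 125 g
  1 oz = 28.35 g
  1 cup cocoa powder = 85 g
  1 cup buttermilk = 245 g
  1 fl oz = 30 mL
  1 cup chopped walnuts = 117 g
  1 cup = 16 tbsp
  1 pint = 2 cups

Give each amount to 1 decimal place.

Scaling factor: 50/20 = 5/2 = 2.5.
mashed banana: 5 oz × 5/2 × 28.35 g/oz ÷ 232 g/cup ≈ 1.5 cup
chopped walnuts: 2.25 cup × 5/2 × 117 g/cup ÷ 1000 g/kg ≈ 0.7 kg
vegetable oil: (2 tbsp + 2 tsp = 8/3 tbsp) × 5/2 ÷ 16 tbsp/cup × 218 g/cup ≈ 90.8 g
all-purpose flour: (3 cup + 7 tbsp = 3.4375 cup) × 5/2 × 125 g/cup ≈ 1074.2 g
buttermilk: 6 tbsp × 5/2 ÷ 16 tbsp/cup × 245 g/cup ≈ 229.7 g
cocoa powder: (1 cup + 2 tbsp = 1.125 cup) × 5/2 × 85 g/cup ≈ 239.1 g

mashed banana: 1.5 cup; chopped walnuts: 0.7 kg; vegetable oil: 90.8 g; all-purpose flour: 1074.2 g; buttermilk: 229.7 g; cocoa powder: 239.1 g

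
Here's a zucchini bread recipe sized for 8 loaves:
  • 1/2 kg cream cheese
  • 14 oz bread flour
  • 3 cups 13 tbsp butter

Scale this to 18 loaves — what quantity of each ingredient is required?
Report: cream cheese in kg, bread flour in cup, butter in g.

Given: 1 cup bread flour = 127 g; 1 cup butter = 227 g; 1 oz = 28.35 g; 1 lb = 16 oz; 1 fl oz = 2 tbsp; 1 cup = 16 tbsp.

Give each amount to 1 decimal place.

cream cheese: 1.1 kg; bread flour: 7.0 cup; butter: 1947.2 g

Scaling factor: 18/8 = 9/4 = 2.25.
cream cheese: 0.5 kg × 9/4 ≈ 1.1 kg
bread flour: 14 oz × 9/4 × 28.35 g/oz ÷ 127 g/cup ≈ 7.0 cup
butter: (3 cup + 13 tbsp = 3.8125 cup) × 9/4 × 227 g/cup ≈ 1947.2 g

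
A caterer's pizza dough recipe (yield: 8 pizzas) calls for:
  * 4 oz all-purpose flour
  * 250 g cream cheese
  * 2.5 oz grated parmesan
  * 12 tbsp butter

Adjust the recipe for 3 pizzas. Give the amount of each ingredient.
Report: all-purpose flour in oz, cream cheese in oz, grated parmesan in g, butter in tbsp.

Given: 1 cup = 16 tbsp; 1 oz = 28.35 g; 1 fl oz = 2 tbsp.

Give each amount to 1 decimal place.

all-purpose flour: 1.5 oz; cream cheese: 3.3 oz; grated parmesan: 26.6 g; butter: 4.5 tbsp

Scaling factor: 3/8 = 0.375.
all-purpose flour: 4 oz × 3/8 = 1.5 oz
cream cheese: 250 g × 3/8 ÷ 28.35 g/oz ≈ 3.3 oz
grated parmesan: 2.5 oz × 3/8 × 28.35 g/oz ≈ 26.6 g
butter: 12 tbsp × 3/8 = 4.5 tbsp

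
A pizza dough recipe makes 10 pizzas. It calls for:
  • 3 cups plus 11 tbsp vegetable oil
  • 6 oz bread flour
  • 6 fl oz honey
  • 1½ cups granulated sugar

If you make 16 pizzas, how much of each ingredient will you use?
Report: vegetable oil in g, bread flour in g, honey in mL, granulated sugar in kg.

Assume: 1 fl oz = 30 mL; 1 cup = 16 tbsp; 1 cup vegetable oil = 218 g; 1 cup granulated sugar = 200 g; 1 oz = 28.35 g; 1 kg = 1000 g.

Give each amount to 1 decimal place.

Scaling factor: 16/10 = 8/5 = 1.6.
vegetable oil: (3 cup + 11 tbsp = 3.6875 cup) × 8/5 × 218 g/cup = 1286.2 g
bread flour: 6 oz × 8/5 × 28.35 g/oz ≈ 272.2 g
honey: 6 fl oz × 8/5 × 30 mL/fl oz = 288.0 mL
granulated sugar: 1.5 cup × 8/5 × 200 g/cup ÷ 1000 g/kg ≈ 0.5 kg

vegetable oil: 1286.2 g; bread flour: 272.2 g; honey: 288.0 mL; granulated sugar: 0.5 kg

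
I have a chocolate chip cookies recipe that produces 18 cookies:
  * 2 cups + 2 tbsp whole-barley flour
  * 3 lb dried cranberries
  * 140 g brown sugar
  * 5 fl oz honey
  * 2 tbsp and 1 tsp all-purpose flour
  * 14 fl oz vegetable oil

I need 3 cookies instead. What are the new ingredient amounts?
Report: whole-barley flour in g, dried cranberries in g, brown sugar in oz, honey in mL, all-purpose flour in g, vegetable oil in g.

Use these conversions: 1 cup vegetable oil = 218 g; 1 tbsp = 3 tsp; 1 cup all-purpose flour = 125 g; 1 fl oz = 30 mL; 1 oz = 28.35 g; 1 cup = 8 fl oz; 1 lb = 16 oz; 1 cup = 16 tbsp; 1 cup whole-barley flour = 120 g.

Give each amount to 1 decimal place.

Scaling factor: 3/18 = 1/6.
whole-barley flour: (2 cup + 2 tbsp = 2.125 cup) × 1/6 × 120 g/cup = 42.5 g
dried cranberries: 3 lb × 1/6 × 16 oz/lb × 28.35 g/oz = 226.8 g
brown sugar: 140 g × 1/6 ÷ 28.35 g/oz ≈ 0.8 oz
honey: 5 fl oz × 1/6 × 30 mL/fl oz = 25.0 mL
all-purpose flour: (2 tbsp + 1 tsp = 7/3 tbsp) × 1/6 ÷ 16 tbsp/cup × 125 g/cup ≈ 3.0 g
vegetable oil: 14 fl oz × 1/6 ÷ 8 fl oz/cup × 218 g/cup ≈ 63.6 g

whole-barley flour: 42.5 g; dried cranberries: 226.8 g; brown sugar: 0.8 oz; honey: 25.0 mL; all-purpose flour: 3.0 g; vegetable oil: 63.6 g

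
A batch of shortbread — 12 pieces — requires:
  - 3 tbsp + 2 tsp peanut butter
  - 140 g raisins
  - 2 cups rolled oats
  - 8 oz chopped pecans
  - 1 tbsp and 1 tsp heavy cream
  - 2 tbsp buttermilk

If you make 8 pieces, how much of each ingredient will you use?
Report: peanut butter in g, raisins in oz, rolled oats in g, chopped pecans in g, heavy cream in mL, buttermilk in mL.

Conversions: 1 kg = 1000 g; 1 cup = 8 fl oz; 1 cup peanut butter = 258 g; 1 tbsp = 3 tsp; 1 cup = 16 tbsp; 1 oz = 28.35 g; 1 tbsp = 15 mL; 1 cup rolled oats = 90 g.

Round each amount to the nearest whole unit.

Scaling factor: 8/12 = 2/3.
peanut butter: (3 tbsp + 2 tsp = 11/3 tbsp) × 2/3 ÷ 16 tbsp/cup × 258 g/cup ≈ 39 g
raisins: 140 g × 2/3 ÷ 28.35 g/oz ≈ 3 oz
rolled oats: 2 cup × 2/3 × 90 g/cup = 120 g
chopped pecans: 8 oz × 2/3 × 28.35 g/oz ≈ 151 g
heavy cream: (1 tbsp + 1 tsp = 4/3 tbsp) × 2/3 × 15 mL/tbsp ≈ 13 mL
buttermilk: 2 tbsp × 2/3 × 15 mL/tbsp = 20 mL

peanut butter: 39 g; raisins: 3 oz; rolled oats: 120 g; chopped pecans: 151 g; heavy cream: 13 mL; buttermilk: 20 mL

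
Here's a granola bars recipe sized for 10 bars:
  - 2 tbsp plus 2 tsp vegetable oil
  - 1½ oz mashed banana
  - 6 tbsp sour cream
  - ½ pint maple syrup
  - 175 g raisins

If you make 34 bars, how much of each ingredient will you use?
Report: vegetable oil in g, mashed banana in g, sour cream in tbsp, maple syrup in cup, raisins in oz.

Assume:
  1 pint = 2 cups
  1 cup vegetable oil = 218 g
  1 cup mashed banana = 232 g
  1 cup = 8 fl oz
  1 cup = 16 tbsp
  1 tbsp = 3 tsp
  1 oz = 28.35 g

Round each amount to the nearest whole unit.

vegetable oil: 124 g; mashed banana: 145 g; sour cream: 20 tbsp; maple syrup: 3 cup; raisins: 21 oz

Scaling factor: 34/10 = 17/5 = 3.4.
vegetable oil: (2 tbsp + 2 tsp = 8/3 tbsp) × 17/5 ÷ 16 tbsp/cup × 218 g/cup ≈ 124 g
mashed banana: 1.5 oz × 17/5 × 28.35 g/oz ≈ 145 g
sour cream: 6 tbsp × 17/5 ≈ 20 tbsp
maple syrup: 0.5 pint × 17/5 × 2 cup/pint ≈ 3 cup
raisins: 175 g × 17/5 ÷ 28.35 g/oz ≈ 21 oz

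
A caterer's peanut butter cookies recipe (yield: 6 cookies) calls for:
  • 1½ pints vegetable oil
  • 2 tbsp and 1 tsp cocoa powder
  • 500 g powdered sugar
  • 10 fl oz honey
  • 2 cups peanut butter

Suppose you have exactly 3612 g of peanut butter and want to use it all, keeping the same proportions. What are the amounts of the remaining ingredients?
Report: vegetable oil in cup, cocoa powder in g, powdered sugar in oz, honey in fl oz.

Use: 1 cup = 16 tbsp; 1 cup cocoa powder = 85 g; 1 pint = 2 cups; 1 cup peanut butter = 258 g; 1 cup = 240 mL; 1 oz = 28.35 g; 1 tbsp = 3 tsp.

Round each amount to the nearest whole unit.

The original recipe has 516 g of peanut butter, so the scaling factor is 3612 ÷ 516 = 7.
vegetable oil: 1.5 pint × 7 × 2 cup/pint = 21 cup
cocoa powder: (2 tbsp + 1 tsp = 7/3 tbsp) × 7 ÷ 16 tbsp/cup × 85 g/cup ≈ 87 g
powdered sugar: 500 g × 7 ÷ 28.35 g/oz ≈ 123 oz
honey: 10 fl oz × 7 = 70 fl oz

vegetable oil: 21 cup; cocoa powder: 87 g; powdered sugar: 123 oz; honey: 70 fl oz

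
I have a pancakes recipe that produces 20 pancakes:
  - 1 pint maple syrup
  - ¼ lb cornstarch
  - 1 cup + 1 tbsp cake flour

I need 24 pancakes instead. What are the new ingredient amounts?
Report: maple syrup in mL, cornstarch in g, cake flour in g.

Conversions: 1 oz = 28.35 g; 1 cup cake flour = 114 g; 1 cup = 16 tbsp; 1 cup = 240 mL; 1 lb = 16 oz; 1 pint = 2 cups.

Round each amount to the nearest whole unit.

Scaling factor: 24/20 = 6/5 = 1.2.
maple syrup: 1 pint × 6/5 × 2 cup/pint × 240 mL/cup = 576 mL
cornstarch: 0.25 lb × 6/5 × 16 oz/lb × 28.35 g/oz ≈ 136 g
cake flour: (1 cup + 1 tbsp = 1.0625 cup) × 6/5 × 114 g/cup ≈ 145 g

maple syrup: 576 mL; cornstarch: 136 g; cake flour: 145 g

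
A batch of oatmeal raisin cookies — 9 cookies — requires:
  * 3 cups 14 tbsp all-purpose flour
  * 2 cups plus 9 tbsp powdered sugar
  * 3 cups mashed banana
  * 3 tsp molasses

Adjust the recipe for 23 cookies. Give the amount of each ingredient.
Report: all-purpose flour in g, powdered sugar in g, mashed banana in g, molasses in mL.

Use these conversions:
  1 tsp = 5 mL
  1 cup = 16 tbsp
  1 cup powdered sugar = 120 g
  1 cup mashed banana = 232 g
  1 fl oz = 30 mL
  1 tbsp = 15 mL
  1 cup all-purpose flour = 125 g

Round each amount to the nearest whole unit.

all-purpose flour: 1238 g; powdered sugar: 786 g; mashed banana: 1779 g; molasses: 38 mL

Scaling factor: 23/9.
all-purpose flour: (3 cup + 14 tbsp = 3.875 cup) × 23/9 × 125 g/cup ≈ 1238 g
powdered sugar: (2 cup + 9 tbsp = 2.5625 cup) × 23/9 × 120 g/cup ≈ 786 g
mashed banana: 3 cup × 23/9 × 232 g/cup ≈ 1779 g
molasses: 3 tsp × 23/9 × 5 mL/tsp ≈ 38 mL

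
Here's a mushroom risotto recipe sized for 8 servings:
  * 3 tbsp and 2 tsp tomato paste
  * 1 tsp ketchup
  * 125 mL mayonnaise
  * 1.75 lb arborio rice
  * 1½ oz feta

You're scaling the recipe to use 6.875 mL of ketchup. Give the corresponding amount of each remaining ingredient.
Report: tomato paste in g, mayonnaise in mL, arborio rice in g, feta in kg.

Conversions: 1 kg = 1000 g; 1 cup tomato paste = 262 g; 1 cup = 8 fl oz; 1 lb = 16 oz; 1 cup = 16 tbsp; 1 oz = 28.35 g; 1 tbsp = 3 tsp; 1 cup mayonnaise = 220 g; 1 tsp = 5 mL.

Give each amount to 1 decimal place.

tomato paste: 82.6 g; mayonnaise: 171.9 mL; arborio rice: 1091.5 g; feta: 0.1 kg

The original recipe has 5 mL of ketchup, so the scaling factor is 6.875 ÷ 5 = 11/8 = 1.375.
tomato paste: (3 tbsp + 2 tsp = 11/3 tbsp) × 11/8 ÷ 16 tbsp/cup × 262 g/cup ≈ 82.6 g
mayonnaise: 125 mL × 11/8 ≈ 171.9 mL
arborio rice: 1.75 lb × 11/8 × 16 oz/lb × 28.35 g/oz ≈ 1091.5 g
feta: 1.5 oz × 11/8 × 28.35 g/oz ÷ 1000 g/kg ≈ 0.1 kg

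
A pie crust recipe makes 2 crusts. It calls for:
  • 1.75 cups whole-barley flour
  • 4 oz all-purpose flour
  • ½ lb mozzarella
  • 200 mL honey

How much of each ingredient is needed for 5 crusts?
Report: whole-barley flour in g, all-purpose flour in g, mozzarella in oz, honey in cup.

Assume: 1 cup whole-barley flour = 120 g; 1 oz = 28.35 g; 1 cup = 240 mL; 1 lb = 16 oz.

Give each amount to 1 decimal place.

Scaling factor: 5/2 = 2.5.
whole-barley flour: 1.75 cup × 5/2 × 120 g/cup = 525.0 g
all-purpose flour: 4 oz × 5/2 × 28.35 g/oz = 283.5 g
mozzarella: 0.5 lb × 5/2 × 16 oz/lb = 20.0 oz
honey: 200 mL × 5/2 ÷ 240 mL/cup ≈ 2.1 cup

whole-barley flour: 525.0 g; all-purpose flour: 283.5 g; mozzarella: 20.0 oz; honey: 2.1 cup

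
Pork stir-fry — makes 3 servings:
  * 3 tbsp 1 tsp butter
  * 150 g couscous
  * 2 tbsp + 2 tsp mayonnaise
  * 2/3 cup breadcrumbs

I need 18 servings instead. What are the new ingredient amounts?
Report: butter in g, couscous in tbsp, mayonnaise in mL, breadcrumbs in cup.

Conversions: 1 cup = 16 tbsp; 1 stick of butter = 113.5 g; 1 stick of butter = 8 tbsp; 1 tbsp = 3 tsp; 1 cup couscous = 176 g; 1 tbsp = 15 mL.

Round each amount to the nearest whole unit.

butter: 284 g; couscous: 82 tbsp; mayonnaise: 240 mL; breadcrumbs: 4 cup

Scaling factor: 18/3 = 6.
butter: (3 tbsp + 1 tsp = 10/3 tbsp) × 6 ÷ 8 tbsp/stick × 113.5 g/stick ≈ 284 g
couscous: 150 g × 6 ÷ 176 g/cup × 16 tbsp/cup ≈ 82 tbsp
mayonnaise: (2 tbsp + 2 tsp = 8/3 tbsp) × 6 × 15 mL/tbsp = 240 mL
breadcrumbs: 2/3 cup × 6 = 4 cup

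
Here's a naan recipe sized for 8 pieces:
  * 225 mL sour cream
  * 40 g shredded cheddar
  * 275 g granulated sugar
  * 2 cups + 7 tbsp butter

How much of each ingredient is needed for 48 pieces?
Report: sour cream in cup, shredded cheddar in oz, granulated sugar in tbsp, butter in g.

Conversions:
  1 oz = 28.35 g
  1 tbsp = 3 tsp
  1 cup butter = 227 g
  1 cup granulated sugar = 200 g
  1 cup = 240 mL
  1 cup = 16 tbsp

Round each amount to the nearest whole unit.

Scaling factor: 48/8 = 6.
sour cream: 225 mL × 6 ÷ 240 mL/cup ≈ 6 cup
shredded cheddar: 40 g × 6 ÷ 28.35 g/oz ≈ 8 oz
granulated sugar: 275 g × 6 ÷ 200 g/cup × 16 tbsp/cup = 132 tbsp
butter: (2 cup + 7 tbsp = 2.4375 cup) × 6 × 227 g/cup ≈ 3320 g

sour cream: 6 cup; shredded cheddar: 8 oz; granulated sugar: 132 tbsp; butter: 3320 g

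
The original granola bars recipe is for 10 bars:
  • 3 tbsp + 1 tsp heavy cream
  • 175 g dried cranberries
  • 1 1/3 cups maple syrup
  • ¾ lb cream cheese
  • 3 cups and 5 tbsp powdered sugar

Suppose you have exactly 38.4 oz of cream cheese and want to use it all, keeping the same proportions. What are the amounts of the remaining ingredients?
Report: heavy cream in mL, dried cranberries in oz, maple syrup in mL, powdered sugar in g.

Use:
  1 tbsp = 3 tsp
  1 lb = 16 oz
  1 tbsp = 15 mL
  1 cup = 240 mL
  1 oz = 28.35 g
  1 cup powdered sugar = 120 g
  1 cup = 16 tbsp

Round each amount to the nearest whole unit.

The original recipe has 12 oz of cream cheese, so the scaling factor is 38.4 ÷ 12 = 16/5 = 3.2.
heavy cream: (3 tbsp + 1 tsp = 10/3 tbsp) × 16/5 × 15 mL/tbsp = 160 mL
dried cranberries: 175 g × 16/5 ÷ 28.35 g/oz ≈ 20 oz
maple syrup: 4/3 cup × 16/5 × 240 mL/cup = 1024 mL
powdered sugar: (3 cup + 5 tbsp = 3.3125 cup) × 16/5 × 120 g/cup = 1272 g

heavy cream: 160 mL; dried cranberries: 20 oz; maple syrup: 1024 mL; powdered sugar: 1272 g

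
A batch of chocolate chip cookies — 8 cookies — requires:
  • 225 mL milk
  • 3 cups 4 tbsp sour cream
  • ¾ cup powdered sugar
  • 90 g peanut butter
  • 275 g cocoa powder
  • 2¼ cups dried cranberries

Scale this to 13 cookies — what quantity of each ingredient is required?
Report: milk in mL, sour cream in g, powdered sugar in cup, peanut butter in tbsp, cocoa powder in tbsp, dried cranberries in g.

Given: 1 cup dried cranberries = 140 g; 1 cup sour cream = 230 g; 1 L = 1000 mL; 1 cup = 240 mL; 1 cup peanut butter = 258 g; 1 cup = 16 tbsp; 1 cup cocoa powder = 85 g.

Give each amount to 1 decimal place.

Scaling factor: 13/8 = 1.625.
milk: 225 mL × 13/8 ≈ 365.6 mL
sour cream: (3 cup + 4 tbsp = 3.25 cup) × 13/8 × 230 g/cup ≈ 1214.7 g
powdered sugar: 0.75 cup × 13/8 ≈ 1.2 cup
peanut butter: 90 g × 13/8 ÷ 258 g/cup × 16 tbsp/cup ≈ 9.1 tbsp
cocoa powder: 275 g × 13/8 ÷ 85 g/cup × 16 tbsp/cup ≈ 84.1 tbsp
dried cranberries: 2.25 cup × 13/8 × 140 g/cup ≈ 511.9 g

milk: 365.6 mL; sour cream: 1214.7 g; powdered sugar: 1.2 cup; peanut butter: 9.1 tbsp; cocoa powder: 84.1 tbsp; dried cranberries: 511.9 g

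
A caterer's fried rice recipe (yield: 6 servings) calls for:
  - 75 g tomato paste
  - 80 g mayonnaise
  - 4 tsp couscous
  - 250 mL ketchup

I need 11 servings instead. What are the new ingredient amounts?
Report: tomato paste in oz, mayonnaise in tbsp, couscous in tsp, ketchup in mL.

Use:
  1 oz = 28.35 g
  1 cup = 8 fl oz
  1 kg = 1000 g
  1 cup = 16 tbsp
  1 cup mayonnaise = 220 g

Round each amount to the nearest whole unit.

tomato paste: 5 oz; mayonnaise: 11 tbsp; couscous: 7 tsp; ketchup: 458 mL

Scaling factor: 11/6.
tomato paste: 75 g × 11/6 ÷ 28.35 g/oz ≈ 5 oz
mayonnaise: 80 g × 11/6 ÷ 220 g/cup × 16 tbsp/cup ≈ 11 tbsp
couscous: 4 tsp × 11/6 ≈ 7 tsp
ketchup: 250 mL × 11/6 ≈ 458 mL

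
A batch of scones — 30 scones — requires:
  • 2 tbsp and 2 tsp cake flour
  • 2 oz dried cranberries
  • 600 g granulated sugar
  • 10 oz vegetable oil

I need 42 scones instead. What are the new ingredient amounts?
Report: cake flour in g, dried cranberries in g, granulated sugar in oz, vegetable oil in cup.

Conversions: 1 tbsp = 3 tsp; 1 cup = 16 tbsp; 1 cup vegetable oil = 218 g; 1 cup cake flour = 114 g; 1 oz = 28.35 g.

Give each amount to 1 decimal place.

Scaling factor: 42/30 = 7/5 = 1.4.
cake flour: (2 tbsp + 2 tsp = 8/3 tbsp) × 7/5 ÷ 16 tbsp/cup × 114 g/cup = 26.6 g
dried cranberries: 2 oz × 7/5 × 28.35 g/oz ≈ 79.4 g
granulated sugar: 600 g × 7/5 ÷ 28.35 g/oz ≈ 29.6 oz
vegetable oil: 10 oz × 7/5 × 28.35 g/oz ÷ 218 g/cup ≈ 1.8 cup

cake flour: 26.6 g; dried cranberries: 79.4 g; granulated sugar: 29.6 oz; vegetable oil: 1.8 cup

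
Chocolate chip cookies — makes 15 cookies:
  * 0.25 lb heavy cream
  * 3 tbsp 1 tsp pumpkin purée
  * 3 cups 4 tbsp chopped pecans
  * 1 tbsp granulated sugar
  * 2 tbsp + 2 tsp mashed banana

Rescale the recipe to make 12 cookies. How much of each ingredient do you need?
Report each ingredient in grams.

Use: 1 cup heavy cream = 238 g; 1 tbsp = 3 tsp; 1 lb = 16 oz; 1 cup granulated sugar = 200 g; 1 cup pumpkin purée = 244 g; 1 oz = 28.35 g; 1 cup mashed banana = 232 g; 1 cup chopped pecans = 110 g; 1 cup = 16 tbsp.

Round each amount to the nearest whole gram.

heavy cream: 91 g; pumpkin purée: 41 g; chopped pecans: 286 g; granulated sugar: 10 g; mashed banana: 31 g

Scaling factor: 12/15 = 4/5 = 0.8.
heavy cream: 0.25 lb × 4/5 × 16 oz/lb × 28.35 g/oz ≈ 91 g
pumpkin purée: (3 tbsp + 1 tsp = 10/3 tbsp) × 4/5 ÷ 16 tbsp/cup × 244 g/cup ≈ 41 g
chopped pecans: (3 cup + 4 tbsp = 3.25 cup) × 4/5 × 110 g/cup = 286 g
granulated sugar: 1 tbsp × 4/5 ÷ 16 tbsp/cup × 200 g/cup = 10 g
mashed banana: (2 tbsp + 2 tsp = 8/3 tbsp) × 4/5 ÷ 16 tbsp/cup × 232 g/cup ≈ 31 g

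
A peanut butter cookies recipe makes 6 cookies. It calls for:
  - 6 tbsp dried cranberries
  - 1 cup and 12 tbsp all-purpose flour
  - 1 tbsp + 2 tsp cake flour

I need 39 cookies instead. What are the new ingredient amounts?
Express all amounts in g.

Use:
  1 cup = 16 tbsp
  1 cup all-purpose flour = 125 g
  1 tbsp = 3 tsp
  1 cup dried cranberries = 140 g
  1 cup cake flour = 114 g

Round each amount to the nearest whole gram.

dried cranberries: 341 g; all-purpose flour: 1422 g; cake flour: 77 g

Scaling factor: 39/6 = 13/2 = 6.5.
dried cranberries: 6 tbsp × 13/2 ÷ 16 tbsp/cup × 140 g/cup ≈ 341 g
all-purpose flour: (1 cup + 12 tbsp = 1.75 cup) × 13/2 × 125 g/cup ≈ 1422 g
cake flour: (1 tbsp + 2 tsp = 5/3 tbsp) × 13/2 ÷ 16 tbsp/cup × 114 g/cup ≈ 77 g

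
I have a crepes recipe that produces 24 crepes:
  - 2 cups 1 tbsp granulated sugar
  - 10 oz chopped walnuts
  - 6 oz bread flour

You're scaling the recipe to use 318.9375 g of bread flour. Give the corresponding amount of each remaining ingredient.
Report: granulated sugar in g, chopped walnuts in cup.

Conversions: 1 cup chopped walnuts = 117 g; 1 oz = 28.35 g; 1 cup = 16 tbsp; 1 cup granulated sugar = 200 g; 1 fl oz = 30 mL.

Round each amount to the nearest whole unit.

granulated sugar: 773 g; chopped walnuts: 5 cup

The original recipe has 170.1 g of bread flour, so the scaling factor is 318.9375 ÷ 170.1 = 15/8 = 1.875.
granulated sugar: (2 cup + 1 tbsp = 2.0625 cup) × 15/8 × 200 g/cup ≈ 773 g
chopped walnuts: 10 oz × 15/8 × 28.35 g/oz ÷ 117 g/cup ≈ 5 cup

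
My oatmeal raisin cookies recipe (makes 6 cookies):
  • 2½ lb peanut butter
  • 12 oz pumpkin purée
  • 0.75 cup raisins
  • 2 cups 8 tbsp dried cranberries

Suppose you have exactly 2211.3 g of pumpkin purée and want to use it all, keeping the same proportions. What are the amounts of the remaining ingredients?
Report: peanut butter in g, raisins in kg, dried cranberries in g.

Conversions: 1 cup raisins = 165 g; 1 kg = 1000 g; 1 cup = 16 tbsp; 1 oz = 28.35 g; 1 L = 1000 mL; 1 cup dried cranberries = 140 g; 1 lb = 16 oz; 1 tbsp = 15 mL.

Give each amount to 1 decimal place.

peanut butter: 7371.0 g; raisins: 0.8 kg; dried cranberries: 2275.0 g

The original recipe has 340.2 g of pumpkin purée, so the scaling factor is 2211.3 ÷ 340.2 = 13/2 = 6.5.
peanut butter: 2.5 lb × 13/2 × 16 oz/lb × 28.35 g/oz = 7371.0 g
raisins: 0.75 cup × 13/2 × 165 g/cup ÷ 1000 g/kg ≈ 0.8 kg
dried cranberries: (2 cup + 8 tbsp = 2.5 cup) × 13/2 × 140 g/cup = 2275.0 g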